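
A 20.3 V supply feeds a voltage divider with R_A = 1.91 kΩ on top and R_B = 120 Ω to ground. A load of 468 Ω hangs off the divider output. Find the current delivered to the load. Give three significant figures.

R_B‖R_L = 95.51 Ω; V_out = 20.3 × 95.51/2006 = 0.9668 V.
I_L = V_out / R_L = 0.9668 / 468 Ω = 2.07 mA.

I_L ≈ 2.07 mA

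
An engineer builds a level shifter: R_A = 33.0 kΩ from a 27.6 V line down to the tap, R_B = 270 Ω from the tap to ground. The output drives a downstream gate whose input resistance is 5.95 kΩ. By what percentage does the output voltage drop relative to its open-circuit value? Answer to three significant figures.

4.31 %

The divider's output (Thévenin) resistance is R_A‖R_B = 267.8 Ω.
Fractional drop under load = R_th/(R_th + R_L) = 267.8 / (267.8 + 5950) = 0.04307.
So the output falls by 4.31 %.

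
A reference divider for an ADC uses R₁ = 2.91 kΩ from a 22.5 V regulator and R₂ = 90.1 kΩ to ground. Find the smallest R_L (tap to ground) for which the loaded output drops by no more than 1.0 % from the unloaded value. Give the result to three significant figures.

Output resistance R_th = R₁‖R₂ = (2.91 × 90.1)/93.01 = 2.819 kΩ.
The fractional drop is R_th/(R_th + R_L); requiring this ≤ 0.0100 gives R_L ≥ R_th(1/0.0100 − 1) = 2.819 × 99.00 = 279 kΩ.

R_L(min) ≈ 279 kΩ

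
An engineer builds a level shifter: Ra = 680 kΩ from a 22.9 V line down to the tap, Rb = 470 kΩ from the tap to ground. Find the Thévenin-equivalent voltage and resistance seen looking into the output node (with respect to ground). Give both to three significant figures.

V_th is the open-circuit tap voltage: 22.9 × 470/(680 + 470) = 9.36 V.
With the supply zeroed, Ra and Rb appear in parallel from the tap: R_th = Ra‖Rb = (680 × 470)/1150 = 278 kΩ.

V_th = 9.36 V, R_th = 278 kΩ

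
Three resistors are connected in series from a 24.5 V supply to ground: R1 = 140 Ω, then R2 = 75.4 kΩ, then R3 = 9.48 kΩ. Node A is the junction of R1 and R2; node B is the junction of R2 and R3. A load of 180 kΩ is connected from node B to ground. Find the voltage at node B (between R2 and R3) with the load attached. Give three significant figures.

At node B, R3 is in parallel with the load: R3‖R_L = 9006 Ω.
Below node A the resistance is R2 + (R3‖R_L) = 84410 Ω, so V_A = 24.5 × 84410/84550 = 24.46 V.
Then V_B = V_A × (R3‖R_L)/(R2 + R3‖R_L) = 24.46 × 9006/84410 = 2.61 V.

V ≈ 2.61 V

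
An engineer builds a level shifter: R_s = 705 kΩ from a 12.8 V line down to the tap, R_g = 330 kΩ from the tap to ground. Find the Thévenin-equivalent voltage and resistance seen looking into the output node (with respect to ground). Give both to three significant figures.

V_th is the open-circuit tap voltage: 12.8 × 330/(705 + 330) = 4.08 V.
With the supply zeroed, R_s and R_g appear in parallel from the tap: R_th = R_s‖R_g = (705 × 330)/1035 = 225 kΩ.

V_th = 4.08 V, R_th = 225 kΩ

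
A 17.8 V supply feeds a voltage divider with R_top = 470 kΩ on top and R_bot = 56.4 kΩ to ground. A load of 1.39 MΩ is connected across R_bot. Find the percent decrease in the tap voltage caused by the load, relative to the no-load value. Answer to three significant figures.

The divider's output (Thévenin) resistance is R_top‖R_bot = 50.36 kΩ.
Fractional drop under load = R_th/(R_th + R_L) = 50.36 / (50.36 + 1390) = 0.03496.
So the output falls by 3.50 %.

3.50 %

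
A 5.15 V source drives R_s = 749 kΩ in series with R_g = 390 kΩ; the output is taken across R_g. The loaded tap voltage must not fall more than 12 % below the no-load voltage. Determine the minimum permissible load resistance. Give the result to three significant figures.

Output resistance R_th = R_s‖R_g = (749 × 390)/1139 = 256.5 kΩ.
The fractional drop is R_th/(R_th + R_L); requiring this ≤ 0.120 gives R_L ≥ R_th(1/0.120 − 1) = 256.5 × 7.333 = 1.88 MΩ.

R_L(min) ≈ 1.88 MΩ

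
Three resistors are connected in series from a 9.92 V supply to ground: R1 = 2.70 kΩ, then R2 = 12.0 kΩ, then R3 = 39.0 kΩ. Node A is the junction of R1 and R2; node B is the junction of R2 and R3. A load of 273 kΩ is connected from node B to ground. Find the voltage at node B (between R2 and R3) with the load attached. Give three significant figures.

V ≈ 6.93 V

At node B, R3 is in parallel with the load: R3‖R_L = 34.12 kΩ.
Below node A the resistance is R2 + (R3‖R_L) = 46.12 kΩ, so V_A = 9.92 × 46.12/48.83 = 9.371 V.
Then V_B = V_A × (R3‖R_L)/(R2 + R3‖R_L) = 9.371 × 34.12/46.12 = 6.93 V.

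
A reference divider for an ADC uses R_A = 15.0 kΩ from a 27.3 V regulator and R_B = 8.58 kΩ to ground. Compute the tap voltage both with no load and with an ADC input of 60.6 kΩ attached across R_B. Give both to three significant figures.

Open-circuit: V = 27.3 × 8.58/(15.0 + 8.58) = 9.93 V.
With the load, R_B becomes R_B‖R_L = 7.516 kΩ, so V = 27.3 × 7.516/22.52 = 9.11 V.

Unloaded: 9.93 V; loaded: 9.11 V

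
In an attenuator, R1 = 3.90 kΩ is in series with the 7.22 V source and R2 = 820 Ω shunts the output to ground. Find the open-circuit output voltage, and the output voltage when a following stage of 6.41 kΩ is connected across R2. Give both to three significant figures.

Unloaded: 1.25 V; loaded: 1.13 V

Open-circuit: V = 7.22 × 820/(3900 + 820) = 1.25 V.
With the load, R2 becomes R2‖R_L = 727.0 Ω, so V = 7.22 × 727.0/4627 = 1.13 V.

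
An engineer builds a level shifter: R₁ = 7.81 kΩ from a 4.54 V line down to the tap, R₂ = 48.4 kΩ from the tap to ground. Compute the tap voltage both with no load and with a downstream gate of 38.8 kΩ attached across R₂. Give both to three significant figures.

Open-circuit: V = 4.54 × 48.4/(7.81 + 48.4) = 3.91 V.
With the load, R₂ becomes R₂‖R_L = 21.54 kΩ, so V = 4.54 × 21.54/29.35 = 3.33 V.

Unloaded: 3.91 V; loaded: 3.33 V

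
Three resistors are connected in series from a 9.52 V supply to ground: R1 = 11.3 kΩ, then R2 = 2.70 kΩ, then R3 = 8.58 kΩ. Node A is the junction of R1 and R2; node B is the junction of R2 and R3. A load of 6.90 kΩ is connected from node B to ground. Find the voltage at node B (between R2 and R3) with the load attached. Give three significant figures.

At node B, R3 is in parallel with the load: R3‖R_L = 3.824 kΩ.
Below node A the resistance is R2 + (R3‖R_L) = 6.524 kΩ, so V_A = 9.52 × 6.524/17.82 = 3.485 V.
Then V_B = V_A × (R3‖R_L)/(R2 + R3‖R_L) = 3.485 × 3.824/6.524 = 2.04 V.

V ≈ 2.04 V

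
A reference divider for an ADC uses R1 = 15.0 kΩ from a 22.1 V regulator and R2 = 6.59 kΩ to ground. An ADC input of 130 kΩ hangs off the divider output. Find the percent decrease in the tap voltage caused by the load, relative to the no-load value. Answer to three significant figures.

3.40 %

The divider's output (Thévenin) resistance is R1‖R2 = 4.579 kΩ.
Fractional drop under load = R_th/(R_th + R_L) = 4.579 / (4.579 + 130) = 0.03402.
So the output falls by 3.40 %.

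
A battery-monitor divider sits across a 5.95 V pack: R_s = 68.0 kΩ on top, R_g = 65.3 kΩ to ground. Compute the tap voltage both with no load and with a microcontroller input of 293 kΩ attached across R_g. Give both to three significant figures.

Unloaded: 2.91 V; loaded: 2.62 V

Open-circuit: V = 5.95 × 65.3/(68.0 + 65.3) = 2.91 V.
With the load, R_g becomes R_g‖R_L = 53.40 kΩ, so V = 5.95 × 53.40/121.4 = 2.62 V.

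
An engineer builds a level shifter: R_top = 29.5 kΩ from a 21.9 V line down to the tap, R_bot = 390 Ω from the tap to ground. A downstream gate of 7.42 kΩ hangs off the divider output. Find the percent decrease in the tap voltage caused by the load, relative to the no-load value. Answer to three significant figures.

The divider's output (Thévenin) resistance is R_top‖R_bot = 384.9 Ω.
Fractional drop under load = R_th/(R_th + R_L) = 384.9 / (384.9 + 7420) = 0.04932.
So the output falls by 4.93 %.

4.93 %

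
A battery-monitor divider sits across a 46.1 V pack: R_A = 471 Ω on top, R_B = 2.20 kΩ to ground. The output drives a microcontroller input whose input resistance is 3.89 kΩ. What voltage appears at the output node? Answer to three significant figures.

V_out ≈ 34.5 V

The load sits in parallel with R_B: R_B‖R_L = (2200 × 3890) / (2200 + 3890) = 1405 Ω.
V_out = 46.1 × 1405 / (471 + 1405) = 46.1 × 1405/1876 = 34.5 V.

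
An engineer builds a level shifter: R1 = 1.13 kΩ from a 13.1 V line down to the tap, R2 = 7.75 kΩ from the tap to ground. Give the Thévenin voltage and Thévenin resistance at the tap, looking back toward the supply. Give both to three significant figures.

V_th = 11.4 V, R_th = 986 Ω

V_th is the open-circuit tap voltage: 13.1 × 7.75/(1.13 + 7.75) = 11.4 V.
With the supply zeroed, R1 and R2 appear in parallel from the tap: R_th = R1‖R2 = (1.13 × 7.75)/8.880 = 986 Ω.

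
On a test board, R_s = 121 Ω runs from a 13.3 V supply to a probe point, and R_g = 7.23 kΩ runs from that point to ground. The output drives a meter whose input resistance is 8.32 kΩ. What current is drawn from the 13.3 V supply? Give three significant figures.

I ≈ 3.33 mA

R_g‖R_L = 3868 Ω, so the source sees R_s + R_g‖R_L = 3989 Ω.
I = 13.3 V / 3989 Ω = 3.33 mA.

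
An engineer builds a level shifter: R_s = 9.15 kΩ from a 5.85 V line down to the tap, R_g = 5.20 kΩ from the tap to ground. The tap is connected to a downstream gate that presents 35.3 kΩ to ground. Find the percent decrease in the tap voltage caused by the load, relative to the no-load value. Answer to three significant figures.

8.59 %

The divider's output (Thévenin) resistance is R_s‖R_g = 3.316 kΩ.
Fractional drop under load = R_th/(R_th + R_L) = 3.316 / (3.316 + 35.3) = 0.08586.
So the output falls by 8.59 %.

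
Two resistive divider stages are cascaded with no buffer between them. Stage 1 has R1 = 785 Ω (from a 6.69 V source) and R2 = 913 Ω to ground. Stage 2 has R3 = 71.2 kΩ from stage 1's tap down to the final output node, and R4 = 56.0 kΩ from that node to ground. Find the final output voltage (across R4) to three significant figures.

V_out ≈ 1.58 V

Stage 2 presents R3+R4 = 127200 Ω as a load on stage 1's tap.
Stage 1's lower leg becomes R2‖(R3+R4) = 906.5 Ω, so V_mid = 6.69 × 906.5/1691 = 3.585 V.
Stage 2 is itself unloaded: V_out = V_mid × R4/(R3+R4) = 3.585 × 56000/127200 = 1.58 V.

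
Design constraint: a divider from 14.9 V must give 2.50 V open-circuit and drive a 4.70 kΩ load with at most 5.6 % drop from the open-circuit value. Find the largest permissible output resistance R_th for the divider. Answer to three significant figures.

R_th ≤ 279 Ω

Loading drop = R_th/(R_th + R_L) ≤ 0.0560, so R_th ≤ R_L · ε/(1−ε) = 4.70 kΩ × 0.0560/0.9440 = 279 Ω.
(Any R1, R2 with R2/(R1+R2) = 0.168 and R1‖R2 ≤ 279 Ω will meet the spec.)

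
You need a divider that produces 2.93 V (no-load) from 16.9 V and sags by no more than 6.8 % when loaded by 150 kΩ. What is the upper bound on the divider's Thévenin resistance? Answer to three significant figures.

R_th ≤ 10.9 kΩ

Loading drop = R_th/(R_th + R_L) ≤ 0.0680, so R_th ≤ R_L · ε/(1−ε) = 150 kΩ × 0.0680/0.9320 = 10.9 kΩ.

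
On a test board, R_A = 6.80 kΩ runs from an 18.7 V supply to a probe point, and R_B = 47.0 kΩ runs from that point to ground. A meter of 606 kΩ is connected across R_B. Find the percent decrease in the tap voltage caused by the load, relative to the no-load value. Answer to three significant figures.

0.971 %

The divider's output (Thévenin) resistance is R_A‖R_B = 5.941 kΩ.
Fractional drop under load = R_th/(R_th + R_L) = 5.941 / (5.941 + 606) = 0.009708.
So the output falls by 0.971 %.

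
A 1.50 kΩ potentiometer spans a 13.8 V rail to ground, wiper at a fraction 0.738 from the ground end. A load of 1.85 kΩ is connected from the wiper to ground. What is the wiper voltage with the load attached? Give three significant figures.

The wiper splits the pot into (1−α)R = 393.0 Ω above and αR = 1107 Ω below.
Lower section ‖ load = 692.6 Ω.
V_wiper = 13.8 × 692.6/(393.0 + 692.6) = 8.80 V.

V ≈ 8.80 V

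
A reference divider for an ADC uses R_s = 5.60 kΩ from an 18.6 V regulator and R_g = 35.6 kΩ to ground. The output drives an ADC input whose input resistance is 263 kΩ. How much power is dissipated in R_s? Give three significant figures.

Total resistance from the source is R_s + (R_g‖R_L) = 36.96 kΩ, so I = 18.6/36.96 kΩ = 0.5033 mA.
P = I²·R_s = (0.5033 mA)² × 5.60 kΩ = 1.42 mW.

P ≈ 1.42 mW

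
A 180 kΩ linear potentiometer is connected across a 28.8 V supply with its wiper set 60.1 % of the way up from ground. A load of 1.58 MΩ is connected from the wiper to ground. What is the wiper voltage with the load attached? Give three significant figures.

The wiper splits the pot into (1−α)R = 71.82 kΩ above and αR = 108.2 kΩ below.
Lower section ‖ load = 101.2 kΩ.
V_wiper = 28.8 × 101.2/(71.82 + 101.2) = 16.8 V.

V ≈ 16.8 V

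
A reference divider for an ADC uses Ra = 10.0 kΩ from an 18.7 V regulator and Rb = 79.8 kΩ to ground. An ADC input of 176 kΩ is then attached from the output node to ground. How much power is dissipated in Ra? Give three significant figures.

Total resistance from the source is Ra + (Rb‖R_L) = 64.91 kΩ, so I = 18.7/64.91 kΩ = 0.2881 mA.
P = I²·Ra = (0.2881 mA)² × 10.0 kΩ = 0.830 mW.

P ≈ 0.830 mW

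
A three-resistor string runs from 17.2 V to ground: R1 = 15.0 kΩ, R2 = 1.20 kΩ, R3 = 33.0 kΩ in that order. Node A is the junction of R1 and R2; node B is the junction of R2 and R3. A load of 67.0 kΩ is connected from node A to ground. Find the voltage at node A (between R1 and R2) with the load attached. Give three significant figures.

Below node A the series string R2+R3 = 34.20 kΩ sits in parallel with the 67.0 kΩ load: 22.64 kΩ.
V_A = 17.2 × 22.64/(15.0 + 22.64) = 10.3 V.

V ≈ 10.3 V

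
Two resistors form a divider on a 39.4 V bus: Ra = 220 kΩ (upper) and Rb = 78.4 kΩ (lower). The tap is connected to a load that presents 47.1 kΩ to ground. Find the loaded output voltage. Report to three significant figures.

V_out ≈ 4.65 V

The load sits in parallel with Rb: Rb‖R_L = (78.4 × 47.1) / (78.4 + 47.1) = 29.42 kΩ.
V_out = 39.4 × 29.42 / (220 + 29.42) = 39.4 × 29.42/249.4 = 4.65 V.
(Unloaded it would have been 10.4 V.)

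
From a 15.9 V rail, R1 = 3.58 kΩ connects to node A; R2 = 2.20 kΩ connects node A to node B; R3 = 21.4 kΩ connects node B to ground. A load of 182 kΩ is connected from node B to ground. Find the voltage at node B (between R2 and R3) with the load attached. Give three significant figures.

V ≈ 12.2 V

At node B, R3 is in parallel with the load: R3‖R_L = 19.15 kΩ.
Below node A the resistance is R2 + (R3‖R_L) = 21.35 kΩ, so V_A = 15.9 × 21.35/24.93 = 13.62 V.
Then V_B = V_A × (R3‖R_L)/(R2 + R3‖R_L) = 13.62 × 19.15/21.35 = 12.2 V.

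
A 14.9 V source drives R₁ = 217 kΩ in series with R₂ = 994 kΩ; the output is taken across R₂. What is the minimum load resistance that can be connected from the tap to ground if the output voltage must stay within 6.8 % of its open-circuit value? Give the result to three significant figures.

Output resistance R_th = R₁‖R₂ = (217 × 994)/1211 = 178.1 kΩ.
The fractional drop is R_th/(R_th + R_L); requiring this ≤ 0.0680 gives R_L ≥ R_th(1/0.0680 − 1) = 178.1 × 13.71 = 2.44 MΩ.

R_L(min) ≈ 2.44 MΩ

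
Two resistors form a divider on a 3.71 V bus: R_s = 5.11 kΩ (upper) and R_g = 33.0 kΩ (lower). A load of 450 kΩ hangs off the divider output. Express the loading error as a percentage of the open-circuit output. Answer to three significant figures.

0.974 %

The divider's output (Thévenin) resistance is R_s‖R_g = 4.425 kΩ.
Fractional drop under load = R_th/(R_th + R_L) = 4.425 / (4.425 + 450) = 0.009737.
So the output falls by 0.974 %.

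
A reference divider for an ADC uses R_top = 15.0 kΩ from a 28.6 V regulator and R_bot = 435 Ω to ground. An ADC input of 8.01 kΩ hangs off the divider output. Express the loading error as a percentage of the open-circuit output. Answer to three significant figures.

The divider's output (Thévenin) resistance is R_top‖R_bot = 422.7 Ω.
Fractional drop under load = R_th/(R_th + R_L) = 422.7 / (422.7 + 8010) = 0.05013.
So the output falls by 5.01 %.

5.01 %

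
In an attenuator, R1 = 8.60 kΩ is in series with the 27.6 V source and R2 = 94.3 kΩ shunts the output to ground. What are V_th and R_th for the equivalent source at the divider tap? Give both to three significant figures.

V_th is the open-circuit tap voltage: 27.6 × 94.3/(8.60 + 94.3) = 25.3 V.
With the supply zeroed, R1 and R2 appear in parallel from the tap: R_th = R1‖R2 = (8.60 × 94.3)/102.9 = 7.88 kΩ.

V_th = 25.3 V, R_th = 7.88 kΩ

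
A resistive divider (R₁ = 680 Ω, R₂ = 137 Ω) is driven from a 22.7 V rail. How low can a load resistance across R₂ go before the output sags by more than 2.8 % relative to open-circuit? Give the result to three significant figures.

Output resistance R_th = R₁‖R₂ = (680 × 137)/817.0 = 114.0 Ω.
The fractional drop is R_th/(R_th + R_L); requiring this ≤ 0.0280 gives R_L ≥ R_th(1/0.0280 − 1) = 114.0 × 34.71 = 3.96 kΩ.

R_L(min) ≈ 3.96 kΩ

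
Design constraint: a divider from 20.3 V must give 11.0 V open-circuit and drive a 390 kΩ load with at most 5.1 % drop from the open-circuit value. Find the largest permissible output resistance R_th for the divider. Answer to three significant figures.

Loading drop = R_th/(R_th + R_L) ≤ 0.0510, so R_th ≤ R_L · ε/(1−ε) = 390 kΩ × 0.0510/0.9490 = 21.0 kΩ.
(Any R1, R2 with R2/(R1+R2) = 0.542 and R1‖R2 ≤ 21.0 kΩ will meet the spec.)

R_th ≤ 21.0 kΩ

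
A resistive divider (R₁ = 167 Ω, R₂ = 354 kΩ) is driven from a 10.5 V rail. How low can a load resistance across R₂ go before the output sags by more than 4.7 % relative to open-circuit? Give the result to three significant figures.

R_L(min) ≈ 3.38 kΩ

Output resistance R_th = R₁‖R₂ = (167 × 354000)/354200 = 166.9 Ω.
The fractional drop is R_th/(R_th + R_L); requiring this ≤ 0.0470 gives R_L ≥ R_th(1/0.0470 − 1) = 166.9 × 20.28 = 3.38 kΩ.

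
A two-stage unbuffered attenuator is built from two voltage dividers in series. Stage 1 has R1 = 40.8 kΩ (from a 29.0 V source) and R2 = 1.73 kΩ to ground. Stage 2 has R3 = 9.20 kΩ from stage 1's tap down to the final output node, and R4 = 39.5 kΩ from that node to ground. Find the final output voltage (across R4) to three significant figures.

Stage 2 presents R3+R4 = 48.70 kΩ as a load on stage 1's tap.
Stage 1's lower leg becomes R2‖(R3+R4) = 1.671 kΩ, so V_mid = 29.0 × 1.671/42.47 = 1.141 V.
Stage 2 is itself unloaded: V_out = V_mid × R4/(R3+R4) = 1.141 × 39.5/48.70 = 0.925 V.

V_out ≈ 0.925 V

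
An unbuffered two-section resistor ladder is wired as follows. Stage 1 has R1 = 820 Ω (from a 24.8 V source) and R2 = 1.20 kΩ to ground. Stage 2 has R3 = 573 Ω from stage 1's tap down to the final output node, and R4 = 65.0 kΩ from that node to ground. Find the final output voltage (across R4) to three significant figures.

V_out ≈ 14.5 V

Stage 2 presents R3+R4 = 65570 Ω as a load on stage 1's tap.
Stage 1's lower leg becomes R2‖(R3+R4) = 1178 Ω, so V_mid = 24.8 × 1178/1998 = 14.62 V.
Stage 2 is itself unloaded: V_out = V_mid × R4/(R3+R4) = 14.62 × 65000/65570 = 14.5 V.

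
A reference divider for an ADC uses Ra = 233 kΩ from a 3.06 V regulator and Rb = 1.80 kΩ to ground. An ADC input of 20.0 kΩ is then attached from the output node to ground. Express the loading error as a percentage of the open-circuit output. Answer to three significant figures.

8.20 %

Unloaded V = 3.06 × 1.80/234.8 = 0.023458 V.
Loaded: Rb‖R_L = 1.651 kΩ, giving V = 3.06 × 1.651/234.7 = 0.021535 V.
Drop = (0.023458 − 0.021535) / 0.023458 = 8.20 %.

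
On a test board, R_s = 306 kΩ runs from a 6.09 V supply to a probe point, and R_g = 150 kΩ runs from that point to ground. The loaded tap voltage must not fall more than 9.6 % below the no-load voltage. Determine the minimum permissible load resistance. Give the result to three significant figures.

Output resistance R_th = R_s‖R_g = (306 × 150)/456.0 = 100.7 kΩ.
The fractional drop is R_th/(R_th + R_L); requiring this ≤ 0.0960 gives R_L ≥ R_th(1/0.0960 − 1) = 100.7 × 9.417 = 948 kΩ.

R_L(min) ≈ 948 kΩ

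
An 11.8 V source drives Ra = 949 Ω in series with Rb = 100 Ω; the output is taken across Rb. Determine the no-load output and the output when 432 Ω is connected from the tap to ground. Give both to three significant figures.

Open-circuit: V = 11.8 × 100/(949 + 100) = 1.12 V.
With the load, Rb becomes Rb‖R_L = 81.20 Ω, so V = 11.8 × 81.20/1030 = 0.930 V.

Unloaded: 1.12 V; loaded: 0.930 V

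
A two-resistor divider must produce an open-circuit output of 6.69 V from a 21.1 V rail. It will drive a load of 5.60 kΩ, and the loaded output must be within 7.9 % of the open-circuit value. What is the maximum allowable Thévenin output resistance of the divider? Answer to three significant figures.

Loading drop = R_th/(R_th + R_L) ≤ 0.0790, so R_th ≤ R_L · ε/(1−ε) = 5.60 kΩ × 0.0790/0.9210 = 480 Ω.

R_th ≤ 480 Ω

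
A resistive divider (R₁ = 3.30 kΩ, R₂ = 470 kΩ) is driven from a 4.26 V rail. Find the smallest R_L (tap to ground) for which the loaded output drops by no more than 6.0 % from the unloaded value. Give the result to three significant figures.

R_L(min) ≈ 51.3 kΩ

Output resistance R_th = R₁‖R₂ = (3.30 × 470)/473.3 = 3.277 kΩ.
The fractional drop is R_th/(R_th + R_L); requiring this ≤ 0.0600 gives R_L ≥ R_th(1/0.0600 − 1) = 3.277 × 15.67 = 51.3 kΩ.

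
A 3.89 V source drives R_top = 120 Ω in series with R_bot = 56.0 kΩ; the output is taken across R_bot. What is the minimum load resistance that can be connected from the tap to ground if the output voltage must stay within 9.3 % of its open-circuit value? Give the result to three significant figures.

R_L(min) ≈ 1.17 kΩ

Output resistance R_th = R_top‖R_bot = (120 × 56000)/56120 = 119.7 Ω.
The fractional drop is R_th/(R_th + R_L); requiring this ≤ 0.0930 gives R_L ≥ R_th(1/0.0930 − 1) = 119.7 × 9.753 = 1.17 kΩ.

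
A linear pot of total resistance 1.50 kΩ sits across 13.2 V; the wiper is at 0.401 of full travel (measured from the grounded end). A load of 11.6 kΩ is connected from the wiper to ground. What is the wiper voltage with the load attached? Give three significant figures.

The wiper splits the pot into (1−α)R = 898.5 Ω above and αR = 601.5 Ω below.
Lower section ‖ load = 571.8 Ω.
V_wiper = 13.2 × 571.8/(898.5 + 571.8) = 5.13 V.

V ≈ 5.13 V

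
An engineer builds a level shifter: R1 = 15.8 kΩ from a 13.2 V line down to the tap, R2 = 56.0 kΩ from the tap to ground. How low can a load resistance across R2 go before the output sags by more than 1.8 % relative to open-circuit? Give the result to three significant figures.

Output resistance R_th = R1‖R2 = (15.8 × 56.0)/71.80 = 12.32 kΩ.
The fractional drop is R_th/(R_th + R_L); requiring this ≤ 0.0180 gives R_L ≥ R_th(1/0.0180 − 1) = 12.32 × 54.56 = 672 kΩ.

R_L(min) ≈ 672 kΩ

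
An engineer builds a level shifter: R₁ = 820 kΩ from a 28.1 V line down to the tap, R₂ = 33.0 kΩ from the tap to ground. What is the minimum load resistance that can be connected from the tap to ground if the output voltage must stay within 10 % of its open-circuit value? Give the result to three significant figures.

R_L(min) ≈ 286 kΩ

Output resistance R_th = R₁‖R₂ = (820 × 33.0)/853.0 = 31.72 kΩ.
The fractional drop is R_th/(R_th + R_L); requiring this ≤ 0.100 gives R_L ≥ R_th(1/0.100 − 1) = 31.72 × 9.000 = 286 kΩ.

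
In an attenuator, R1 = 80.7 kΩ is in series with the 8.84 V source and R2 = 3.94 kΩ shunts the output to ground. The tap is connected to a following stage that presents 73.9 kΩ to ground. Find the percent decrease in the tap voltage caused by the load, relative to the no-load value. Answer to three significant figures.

4.84 %

The divider's output (Thévenin) resistance is R1‖R2 = 3.757 kΩ.
Fractional drop under load = R_th/(R_th + R_L) = 3.757 / (3.757 + 73.9) = 0.04837.
So the output falls by 4.84 %.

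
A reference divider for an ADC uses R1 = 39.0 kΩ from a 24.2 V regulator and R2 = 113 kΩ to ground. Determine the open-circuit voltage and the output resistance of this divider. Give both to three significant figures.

V_th is the open-circuit tap voltage: 24.2 × 113/(39.0 + 113) = 18.0 V.
With the supply zeroed, R1 and R2 appear in parallel from the tap: R_th = R1‖R2 = (39.0 × 113)/152.0 = 29.0 kΩ.

V_th = 18.0 V, R_th = 29.0 kΩ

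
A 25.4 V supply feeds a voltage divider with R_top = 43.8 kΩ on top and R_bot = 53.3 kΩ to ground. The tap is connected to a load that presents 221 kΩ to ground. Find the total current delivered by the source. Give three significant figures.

R_bot‖R_L = 42.94 kΩ, so the source sees R_top + R_bot‖R_L = 86.74 kΩ.
I = 25.4 V / 86.74 kΩ = 0.293 mA.

I ≈ 0.293 mA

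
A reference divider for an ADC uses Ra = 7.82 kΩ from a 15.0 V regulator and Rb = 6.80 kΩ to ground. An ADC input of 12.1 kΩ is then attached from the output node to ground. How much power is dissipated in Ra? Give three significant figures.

P ≈ 11.9 mW

Total resistance from the source is Ra + (Rb‖R_L) = 12.17 kΩ, so I = 15.0/12.17 kΩ = 1.232 mA.
P = I²·Ra = (1.232 mA)² × 7.82 kΩ = 11.9 mW.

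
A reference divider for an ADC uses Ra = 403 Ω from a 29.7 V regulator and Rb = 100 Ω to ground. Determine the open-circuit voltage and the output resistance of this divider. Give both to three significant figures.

V_th is the open-circuit tap voltage: 29.7 × 100/(403 + 100) = 5.90 V.
With the supply zeroed, Ra and Rb appear in parallel from the tap: R_th = Ra‖Rb = (403 × 100)/503.0 = 80.1 Ω.

V_th = 5.90 V, R_th = 80.1 Ω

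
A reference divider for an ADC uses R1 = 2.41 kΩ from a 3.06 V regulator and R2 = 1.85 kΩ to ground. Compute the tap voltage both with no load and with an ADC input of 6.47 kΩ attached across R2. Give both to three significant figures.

Unloaded: 1.33 V; loaded: 1.14 V

Open-circuit: V = 3.06 × 1.85/(2.41 + 1.85) = 1.33 V.
With the load, R2 becomes R2‖R_L = 1.439 kΩ, so V = 3.06 × 1.439/3.849 = 1.14 V.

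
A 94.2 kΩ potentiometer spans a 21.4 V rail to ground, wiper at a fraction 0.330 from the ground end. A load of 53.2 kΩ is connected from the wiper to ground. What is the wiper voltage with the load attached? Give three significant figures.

The wiper splits the pot into (1−α)R = 63.11 kΩ above and αR = 31.09 kΩ below.
Lower section ‖ load = 19.62 kΩ.
V_wiper = 21.4 × 19.62/(63.11 + 19.62) = 5.08 V.

V ≈ 5.08 V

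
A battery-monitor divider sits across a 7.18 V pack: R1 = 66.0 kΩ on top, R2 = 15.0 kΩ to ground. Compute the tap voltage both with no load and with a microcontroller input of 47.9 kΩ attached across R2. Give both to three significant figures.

Unloaded: 1.33 V; loaded: 1.06 V

Open-circuit: V = 7.18 × 15.0/(66.0 + 15.0) = 1.33 V.
With the load, R2 becomes R2‖R_L = 11.42 kΩ, so V = 7.18 × 11.42/77.42 = 1.06 V.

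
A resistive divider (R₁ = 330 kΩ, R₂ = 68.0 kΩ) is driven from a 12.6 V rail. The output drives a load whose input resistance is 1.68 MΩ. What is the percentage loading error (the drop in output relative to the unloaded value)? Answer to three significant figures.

The divider's output (Thévenin) resistance is R₁‖R₂ = 56.38 kΩ.
Fractional drop under load = R_th/(R_th + R_L) = 56.38 / (56.38 + 1680) = 0.03247.
So the output falls by 3.25 %.

3.25 %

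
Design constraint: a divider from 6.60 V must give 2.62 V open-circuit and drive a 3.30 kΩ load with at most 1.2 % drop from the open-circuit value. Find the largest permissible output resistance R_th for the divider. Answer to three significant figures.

R_th ≤ 40.1 Ω

Loading drop = R_th/(R_th + R_L) ≤ 0.0120, so R_th ≤ R_L · ε/(1−ε) = 3.30 kΩ × 0.0120/0.9880 = 40.1 Ω.
(Any R1, R2 with R2/(R1+R2) = 0.397 and R1‖R2 ≤ 40.1 Ω will meet the spec.)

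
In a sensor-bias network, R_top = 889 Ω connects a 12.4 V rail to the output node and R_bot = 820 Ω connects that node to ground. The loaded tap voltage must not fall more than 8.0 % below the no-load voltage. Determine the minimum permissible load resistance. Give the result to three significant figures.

Output resistance R_th = R_top‖R_bot = (889 × 820)/1709 = 426.6 Ω.
The fractional drop is R_th/(R_th + R_L); requiring this ≤ 0.0800 gives R_L ≥ R_th(1/0.0800 − 1) = 426.6 × 11.50 = 4.91 kΩ.

R_L(min) ≈ 4.91 kΩ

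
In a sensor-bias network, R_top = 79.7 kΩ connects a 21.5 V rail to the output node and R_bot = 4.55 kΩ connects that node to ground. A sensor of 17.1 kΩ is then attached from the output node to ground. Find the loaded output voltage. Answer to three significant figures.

The load sits in parallel with R_bot: R_bot‖R_L = (4.55 × 17.1) / (4.55 + 17.1) = 3.594 kΩ.
V_out = 21.5 × 3.594 / (79.7 + 3.594) = 21.5 × 3.594/83.29 = 0.928 V.

V_out ≈ 0.928 V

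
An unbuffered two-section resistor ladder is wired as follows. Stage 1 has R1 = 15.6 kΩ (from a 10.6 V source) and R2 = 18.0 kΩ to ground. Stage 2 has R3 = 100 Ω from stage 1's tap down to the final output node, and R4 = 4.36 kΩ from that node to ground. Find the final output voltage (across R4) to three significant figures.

Stage 2 presents R3+R4 = 4460 Ω as a load on stage 1's tap.
Stage 1's lower leg becomes R2‖(R3+R4) = 3574 Ω, so V_mid = 10.6 × 3574/19170 = 1.976 V.
Stage 2 is itself unloaded: V_out = V_mid × R4/(R3+R4) = 1.976 × 4360/4460 = 1.93 V.

V_out ≈ 1.93 V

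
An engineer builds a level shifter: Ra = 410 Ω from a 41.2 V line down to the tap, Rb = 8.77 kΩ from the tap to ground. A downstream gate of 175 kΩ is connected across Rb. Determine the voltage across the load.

The load sits in parallel with Rb: Rb‖R_L = (8770 × 175000) / (8770 + 175000) = 8351 Ω.
V_out = 41.2 × 8351 / (410 + 8351) = 41.2 × 8351/8761 = 39.3 V.

V_out ≈ 39.3 V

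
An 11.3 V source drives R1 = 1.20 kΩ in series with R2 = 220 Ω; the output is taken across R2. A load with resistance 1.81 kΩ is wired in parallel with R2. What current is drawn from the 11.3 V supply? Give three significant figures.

R2‖R_L = 196.2 Ω, so the source sees R1 + R2‖R_L = 1396 Ω.
I = 11.3 V / 1396 Ω = 8.09 mA.

I ≈ 8.09 mA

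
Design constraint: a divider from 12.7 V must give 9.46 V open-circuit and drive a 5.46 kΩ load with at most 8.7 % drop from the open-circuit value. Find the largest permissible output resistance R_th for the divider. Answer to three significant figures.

R_th ≤ 520 Ω

Loading drop = R_th/(R_th + R_L) ≤ 0.0870, so R_th ≤ R_L · ε/(1−ε) = 5.46 kΩ × 0.0870/0.9130 = 520 Ω.
(Any R1, R2 with R2/(R1+R2) = 0.745 and R1‖R2 ≤ 520 Ω will meet the spec.)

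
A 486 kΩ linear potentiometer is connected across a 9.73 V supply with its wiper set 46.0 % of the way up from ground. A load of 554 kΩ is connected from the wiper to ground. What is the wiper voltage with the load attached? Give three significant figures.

V ≈ 3.67 V

The wiper splits the pot into (1−α)R = 262.4 kΩ above and αR = 223.6 kΩ below.
Lower section ‖ load = 159.3 kΩ.
V_wiper = 9.73 × 159.3/(262.4 + 159.3) = 3.67 V.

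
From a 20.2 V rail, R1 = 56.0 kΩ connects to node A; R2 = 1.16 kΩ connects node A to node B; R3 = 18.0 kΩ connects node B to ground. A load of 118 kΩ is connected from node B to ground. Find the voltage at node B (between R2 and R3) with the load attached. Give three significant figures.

V ≈ 4.33 V

At node B, R3 is in parallel with the load: R3‖R_L = 15.62 kΩ.
Below node A the resistance is R2 + (R3‖R_L) = 16.78 kΩ, so V_A = 20.2 × 16.78/72.78 = 4.657 V.
Then V_B = V_A × (R3‖R_L)/(R2 + R3‖R_L) = 4.657 × 15.62/16.78 = 4.33 V.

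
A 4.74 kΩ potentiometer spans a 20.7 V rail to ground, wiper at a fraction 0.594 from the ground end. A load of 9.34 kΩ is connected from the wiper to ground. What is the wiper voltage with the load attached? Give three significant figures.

V ≈ 11.0 V

The wiper splits the pot into (1−α)R = 1.924 kΩ above and αR = 2.816 kΩ below.
Lower section ‖ load = 2.163 kΩ.
V_wiper = 20.7 × 2.163/(1.924 + 2.163) = 11.0 V.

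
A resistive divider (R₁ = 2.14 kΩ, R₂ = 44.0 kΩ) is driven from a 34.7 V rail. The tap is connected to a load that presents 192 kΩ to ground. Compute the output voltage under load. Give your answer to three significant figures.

V_out ≈ 32.7 V

The load sits in parallel with R₂: R₂‖R_L = (44.0 × 192) / (44.0 + 192) = 35.80 kΩ.
V_out = 34.7 × 35.80 / (2.14 + 35.80) = 34.7 × 35.80/37.94 = 32.7 V.
(Unloaded it would have been 33.1 V.)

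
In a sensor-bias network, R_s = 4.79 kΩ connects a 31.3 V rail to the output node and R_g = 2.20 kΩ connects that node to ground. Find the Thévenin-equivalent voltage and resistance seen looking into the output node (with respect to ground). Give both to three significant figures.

V_th = 9.85 V, R_th = 1.51 kΩ

V_th is the open-circuit tap voltage: 31.3 × 2.20/(4.79 + 2.20) = 9.85 V.
With the supply zeroed, R_s and R_g appear in parallel from the tap: R_th = R_s‖R_g = (4.79 × 2.20)/6.990 = 1.51 kΩ.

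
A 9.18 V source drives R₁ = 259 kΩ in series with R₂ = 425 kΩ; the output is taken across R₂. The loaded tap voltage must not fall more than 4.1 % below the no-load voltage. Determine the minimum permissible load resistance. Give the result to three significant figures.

Output resistance R_th = R₁‖R₂ = (259 × 425)/684.0 = 160.9 kΩ.
The fractional drop is R_th/(R_th + R_L); requiring this ≤ 0.0410 gives R_L ≥ R_th(1/0.0410 − 1) = 160.9 × 23.39 = 3.76 MΩ.

R_L(min) ≈ 3.76 MΩ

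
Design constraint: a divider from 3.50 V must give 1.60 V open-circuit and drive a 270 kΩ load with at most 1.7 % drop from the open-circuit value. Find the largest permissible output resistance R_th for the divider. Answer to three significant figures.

Loading drop = R_th/(R_th + R_L) ≤ 0.0170, so R_th ≤ R_L · ε/(1−ε) = 270 kΩ × 0.0170/0.9830 = 4.67 kΩ.
(Any R1, R2 with R2/(R1+R2) = 0.457 and R1‖R2 ≤ 4.67 kΩ will meet the spec.)

R_th ≤ 4.67 kΩ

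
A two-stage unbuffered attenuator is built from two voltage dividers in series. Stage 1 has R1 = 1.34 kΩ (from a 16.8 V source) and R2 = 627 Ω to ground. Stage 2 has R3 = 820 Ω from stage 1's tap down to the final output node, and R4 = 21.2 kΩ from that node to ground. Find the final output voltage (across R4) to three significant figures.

Stage 2 presents R3+R4 = 22020 Ω as a load on stage 1's tap.
Stage 1's lower leg becomes R2‖(R3+R4) = 609.6 Ω, so V_mid = 16.8 × 609.6/1950 = 5.253 V.
Stage 2 is itself unloaded: V_out = V_mid × R4/(R3+R4) = 5.253 × 21200/22020 = 5.06 V.

V_out ≈ 5.06 V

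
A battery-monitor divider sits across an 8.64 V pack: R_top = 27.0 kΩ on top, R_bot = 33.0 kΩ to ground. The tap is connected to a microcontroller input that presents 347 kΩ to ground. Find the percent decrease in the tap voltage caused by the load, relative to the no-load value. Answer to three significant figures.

The divider's output (Thévenin) resistance is R_top‖R_bot = 14.85 kΩ.
Fractional drop under load = R_th/(R_th + R_L) = 14.85 / (14.85 + 347) = 0.04104.
So the output falls by 4.10 %.

4.10 %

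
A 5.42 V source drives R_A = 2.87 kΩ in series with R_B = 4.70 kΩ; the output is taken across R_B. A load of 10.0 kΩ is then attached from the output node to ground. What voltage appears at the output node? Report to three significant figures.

The load sits in parallel with R_B: R_B‖R_L = (4.70 × 10.0) / (4.70 + 10.0) = 3.197 kΩ.
V_out = 5.42 × 3.197 / (2.87 + 3.197) = 5.42 × 3.197/6.067 = 2.86 V.
(Unloaded it would have been 3.37 V.)

V_out ≈ 2.86 V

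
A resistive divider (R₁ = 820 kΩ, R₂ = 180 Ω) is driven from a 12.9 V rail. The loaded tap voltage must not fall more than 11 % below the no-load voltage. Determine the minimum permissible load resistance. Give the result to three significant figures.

R_L(min) ≈ 1.46 kΩ

Output resistance R_th = R₁‖R₂ = (820000 × 180)/820200 = 180.0 Ω.
The fractional drop is R_th/(R_th + R_L); requiring this ≤ 0.110 gives R_L ≥ R_th(1/0.110 − 1) = 180.0 × 8.091 = 1.46 kΩ.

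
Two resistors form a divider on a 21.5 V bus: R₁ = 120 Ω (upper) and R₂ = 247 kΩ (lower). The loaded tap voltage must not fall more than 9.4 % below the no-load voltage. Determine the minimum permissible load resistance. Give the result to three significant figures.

Output resistance R_th = R₁‖R₂ = (120 × 247000)/247100 = 119.9 Ω.
The fractional drop is R_th/(R_th + R_L); requiring this ≤ 0.0940 gives R_L ≥ R_th(1/0.0940 − 1) = 119.9 × 9.638 = 1.16 kΩ.

R_L(min) ≈ 1.16 kΩ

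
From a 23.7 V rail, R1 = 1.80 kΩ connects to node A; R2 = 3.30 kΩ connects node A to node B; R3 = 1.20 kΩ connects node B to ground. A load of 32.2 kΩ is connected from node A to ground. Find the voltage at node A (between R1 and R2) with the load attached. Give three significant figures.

V ≈ 16.3 V

Below node A the series string R2+R3 = 4.500 kΩ sits in parallel with the 32.2 kΩ load: 3.948 kΩ.
V_A = 23.7 × 3.948/(1.80 + 3.948) = 16.3 V.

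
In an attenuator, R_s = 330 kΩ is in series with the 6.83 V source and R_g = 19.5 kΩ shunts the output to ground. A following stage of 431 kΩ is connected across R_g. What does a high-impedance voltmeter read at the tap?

V_out ≈ 0.365 V

The load sits in parallel with R_g: R_g‖R_L = (19.5 × 431) / (19.5 + 431) = 18.66 kΩ.
V_out = 6.83 × 18.66 / (330 + 18.66) = 6.83 × 18.66/348.7 = 0.365 V.
(Unloaded it would have been 0.381 V.)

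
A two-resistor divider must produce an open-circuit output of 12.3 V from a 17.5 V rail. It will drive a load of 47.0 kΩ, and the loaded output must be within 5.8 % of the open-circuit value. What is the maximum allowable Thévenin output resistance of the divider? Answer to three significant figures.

R_th ≤ 2.89 kΩ

Loading drop = R_th/(R_th + R_L) ≤ 0.0580, so R_th ≤ R_L · ε/(1−ε) = 47.0 kΩ × 0.0580/0.9420 = 2.89 kΩ.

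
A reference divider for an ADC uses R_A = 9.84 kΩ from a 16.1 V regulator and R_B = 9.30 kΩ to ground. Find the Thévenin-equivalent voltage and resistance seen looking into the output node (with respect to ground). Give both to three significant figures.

V_th = 7.82 V, R_th = 4.78 kΩ

V_th is the open-circuit tap voltage: 16.1 × 9.30/(9.84 + 9.30) = 7.82 V.
With the supply zeroed, R_A and R_B appear in parallel from the tap: R_th = R_A‖R_B = (9.84 × 9.30)/19.14 = 4.78 kΩ.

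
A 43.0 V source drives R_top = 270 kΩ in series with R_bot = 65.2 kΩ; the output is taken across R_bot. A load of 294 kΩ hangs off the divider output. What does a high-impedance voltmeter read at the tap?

V_out ≈ 7.10 V

The load sits in parallel with R_bot: R_bot‖R_L = (65.2 × 294) / (65.2 + 294) = 53.37 kΩ.
V_out = 43.0 × 53.37 / (270 + 53.37) = 43.0 × 53.37/323.4 = 7.10 V.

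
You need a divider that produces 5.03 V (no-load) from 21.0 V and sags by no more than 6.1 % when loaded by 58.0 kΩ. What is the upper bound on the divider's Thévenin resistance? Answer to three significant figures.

R_th ≤ 3.77 kΩ

Loading drop = R_th/(R_th + R_L) ≤ 0.0610, so R_th ≤ R_L · ε/(1−ε) = 58.0 kΩ × 0.0610/0.9390 = 3.77 kΩ.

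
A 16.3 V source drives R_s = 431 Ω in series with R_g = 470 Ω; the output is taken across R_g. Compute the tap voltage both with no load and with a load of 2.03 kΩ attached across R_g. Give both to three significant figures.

Open-circuit: V = 16.3 × 470/(431 + 470) = 8.50 V.
With the load, R_g becomes R_g‖R_L = 381.6 Ω, so V = 16.3 × 381.6/812.6 = 7.65 V.

Unloaded: 8.50 V; loaded: 7.65 V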